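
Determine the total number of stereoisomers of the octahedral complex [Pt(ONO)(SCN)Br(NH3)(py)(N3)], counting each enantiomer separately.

30

The six octahedral sites form three mutually perpendicular trans pairs.
Systematic enumeration (placing each ligand type in turn and discarding arrangements equivalent by rotation or reflection) gives 15 geometric isomers.
Of these, 15 lack any improper symmetry element and so occur as enantiomeric pairs, giving 15 + 15 = 30 stereoisomers in total.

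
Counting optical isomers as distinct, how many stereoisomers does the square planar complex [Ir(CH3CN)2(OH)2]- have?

The distinct arrangements are (2 in all): CH3CN cis; CH3CN trans.
Each arrangement has an internal mirror plane or centre of symmetry, so none is chiral.

2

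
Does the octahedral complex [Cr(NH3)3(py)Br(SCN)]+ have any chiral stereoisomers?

yes

An octahedron has six vertices in three trans pairs; every non-trans pair is cis.
Working through the distinct placements yields 4 geometric isomers: NH3 mer (3 arrangements); NH3 fac (chiral).
One of these lacks any improper symmetry element and so occurs as an enantiomeric pair, giving 4 + 1 = 5 stereoisomers in total.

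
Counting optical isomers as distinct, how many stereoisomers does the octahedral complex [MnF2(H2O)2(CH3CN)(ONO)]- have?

8

The six octahedral sites form three mutually perpendicular trans pairs.
Systematic placement gives 6 geometric isomers: F cis, H2O cis (3 arrangements, 2 chiral); F cis, H2O trans; F trans, H2O cis; F trans, H2O trans.
Of these, 2 lack any improper symmetry element and so occur as enantiomeric pairs, giving 6 + 2 = 8 stereoisomers in total.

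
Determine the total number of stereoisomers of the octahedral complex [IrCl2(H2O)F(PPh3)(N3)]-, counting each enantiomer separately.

15

Systematic enumeration (placing each ligand type in turn and discarding arrangements equivalent by rotation or reflection) gives 9 geometric isomers.
Of these, 6 lack any improper symmetry element and so occur as enantiomeric pairs, giving 9 + 6 = 15 stereoisomers in total.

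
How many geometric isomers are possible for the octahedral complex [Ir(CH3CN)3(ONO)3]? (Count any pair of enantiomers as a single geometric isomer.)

Systematic placement gives 2 geometric isomers: CH3CN mer; CH3CN fac.

2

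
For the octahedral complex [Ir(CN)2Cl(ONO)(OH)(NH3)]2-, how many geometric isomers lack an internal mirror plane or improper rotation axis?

6

In an octahedral complex each vertex has one trans partner and four cis neighbours.
Placing the ligands in turn and identifying arrangements related by rotation or reflection leaves 9 distinct geometric isomers.
Of these, 6 lack any improper symmetry element and so occur as enantiomeric pairs, giving 9 + 6 = 15 stereoisomers in total.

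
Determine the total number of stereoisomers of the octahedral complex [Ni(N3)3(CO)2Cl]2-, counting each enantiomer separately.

3

The six octahedral sites form three mutually perpendicular trans pairs.
The distinct arrangements are (3 in all): N3 mer, CO trans; N3 mer, CO cis; N3 fac, CO cis.
Each arrangement has an internal mirror plane or centre of symmetry, so none is chiral.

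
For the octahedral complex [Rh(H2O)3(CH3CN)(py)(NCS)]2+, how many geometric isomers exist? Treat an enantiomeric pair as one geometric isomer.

4

In an octahedral complex each vertex has one trans partner and four cis neighbours.
The distinct arrangements are (4 in all): H2O mer (3 arrangements); H2O fac (chiral).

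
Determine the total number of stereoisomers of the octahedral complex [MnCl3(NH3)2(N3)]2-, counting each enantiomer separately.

Working through the distinct placements yields 3 geometric isomers: Cl mer, NH3 trans; Cl mer, NH3 cis; Cl fac, NH3 cis.
Each arrangement has an internal mirror plane or centre of symmetry, so none is chiral.

3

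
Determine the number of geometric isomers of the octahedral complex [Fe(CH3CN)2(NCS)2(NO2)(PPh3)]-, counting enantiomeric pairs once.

6

The distinct arrangements are (6 in all): CH3CN trans, NCS trans; CH3CN trans, NCS cis; CH3CN cis, NCS cis (3 arrangements, 2 chiral); CH3CN cis, NCS trans.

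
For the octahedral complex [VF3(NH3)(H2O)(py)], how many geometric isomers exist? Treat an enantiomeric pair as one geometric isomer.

The six octahedral sites form three mutually perpendicular trans pairs.
The distinct arrangements are (4 in all): F mer (3 arrangements); F fac (chiral).

4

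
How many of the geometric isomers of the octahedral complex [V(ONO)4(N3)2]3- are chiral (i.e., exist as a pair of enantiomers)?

0

Working through the distinct placements yields 2 geometric isomers: N3 trans; N3 cis.
Each arrangement has an internal mirror plane or centre of symmetry, so none is chiral.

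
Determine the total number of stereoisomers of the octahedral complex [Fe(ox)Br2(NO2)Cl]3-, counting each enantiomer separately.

An octahedron has six vertices in three trans pairs; every non-trans pair is cis.
Each ox is bidentate and must span two cis positions.
The distinct arrangements are (4 in all): Br trans; Br cis (3 arrangements, 2 chiral).
Of these, 2 lack any improper symmetry element and so occur as enantiomeric pairs, giving 4 + 2 = 6 stereoisomers in total.

6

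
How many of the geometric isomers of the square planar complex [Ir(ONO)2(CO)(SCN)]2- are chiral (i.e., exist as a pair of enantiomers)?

0

A square has two trans pairs of vertices; adjacent vertices are cis.
Working through the distinct placements yields 2 geometric isomers: ONO cis; ONO trans.
Each arrangement has an internal mirror plane or centre of symmetry, so none is chiral.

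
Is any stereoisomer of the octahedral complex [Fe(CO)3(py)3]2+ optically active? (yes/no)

In an octahedral complex each vertex has one trans partner and four cis neighbours.
The distinct arrangements are (2 in all): CO mer; CO fac.
Each arrangement has an internal mirror plane or centre of symmetry, so none is chiral.

no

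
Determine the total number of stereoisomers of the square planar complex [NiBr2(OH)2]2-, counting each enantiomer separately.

A square has two trans pairs of vertices; adjacent vertices are cis.
There are 2 geometric isomers: Br cis; Br trans.
Each arrangement has an internal mirror plane or centre of symmetry, so none is chiral.

2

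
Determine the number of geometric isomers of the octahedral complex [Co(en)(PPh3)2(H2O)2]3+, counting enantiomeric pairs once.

3

The six octahedral sites form three mutually perpendicular trans pairs.
Each en is bidentate and must span two cis positions.
There are 3 geometric isomers: PPh3 cis, H2O trans; PPh3 cis, H2O cis (chiral); PPh3 trans, H2O cis.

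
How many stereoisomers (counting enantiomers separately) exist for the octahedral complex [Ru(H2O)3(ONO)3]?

2

An octahedron has six vertices in three trans pairs; every non-trans pair is cis.
The distinct arrangements are (2 in all): H2O mer; H2O fac.
Each arrangement has an internal mirror plane or centre of symmetry, so none is chiral.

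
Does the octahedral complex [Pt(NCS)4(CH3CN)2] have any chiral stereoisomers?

no

Systematic placement gives 2 geometric isomers: CH3CN trans; CH3CN cis.
Each arrangement has an internal mirror plane or centre of symmetry, so none is chiral.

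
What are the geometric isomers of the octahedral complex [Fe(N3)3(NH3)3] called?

fac and mer

There are 2 geometric isomers: N3 mer; N3 fac.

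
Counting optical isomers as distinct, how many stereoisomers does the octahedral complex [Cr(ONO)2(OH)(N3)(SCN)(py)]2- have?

The six octahedral sites form three mutually perpendicular trans pairs.
Systematic enumeration (placing each ligand type in turn and discarding arrangements equivalent by rotation or reflection) gives 9 geometric isomers.
Of these, 6 lack any improper symmetry element and so occur as enantiomeric pairs, giving 9 + 6 = 15 stereoisomers in total.

15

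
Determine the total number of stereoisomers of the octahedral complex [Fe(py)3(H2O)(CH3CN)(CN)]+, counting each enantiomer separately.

An octahedron has six vertices in three trans pairs; every non-trans pair is cis.
The distinct arrangements are (4 in all): py mer (3 arrangements); py fac (chiral).
One of these lacks any improper symmetry element and so occurs as an enantiomeric pair, giving 4 + 1 = 5 stereoisomers in total.

5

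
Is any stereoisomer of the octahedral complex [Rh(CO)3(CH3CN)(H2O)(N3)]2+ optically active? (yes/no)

yes

There are 4 geometric isomers: CO mer (3 arrangements); CO fac (chiral).
One of these lacks any improper symmetry element and so occurs as an enantiomeric pair, giving 4 + 1 = 5 stereoisomers in total.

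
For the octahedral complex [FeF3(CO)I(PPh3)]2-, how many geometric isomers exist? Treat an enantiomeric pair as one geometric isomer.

4

An octahedron has six vertices in three trans pairs; every non-trans pair is cis.
The distinct arrangements are (4 in all): F mer (3 arrangements); F fac (chiral).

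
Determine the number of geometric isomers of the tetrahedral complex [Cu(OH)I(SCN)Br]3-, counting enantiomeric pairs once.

Only one geometric arrangement is possible; it has no improper symmetry element, so it exists as a pair of enantiomers (2 stereoisomers).

1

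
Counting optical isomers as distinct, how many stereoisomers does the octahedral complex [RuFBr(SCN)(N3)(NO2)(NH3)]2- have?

30

An octahedron has six vertices in three trans pairs; every non-trans pair is cis.
Placing the ligands in turn and identifying arrangements related by rotation or reflection leaves 15 distinct geometric isomers.
Of these, 15 lack any improper symmetry element and so occur as enantiomeric pairs, giving 15 + 15 = 30 stereoisomers in total.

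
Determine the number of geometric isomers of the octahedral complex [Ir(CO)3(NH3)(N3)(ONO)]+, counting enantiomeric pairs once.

An octahedron has six vertices in three trans pairs; every non-trans pair is cis.
Systematic placement gives 4 geometric isomers: CO mer (3 arrangements); CO fac (chiral).

4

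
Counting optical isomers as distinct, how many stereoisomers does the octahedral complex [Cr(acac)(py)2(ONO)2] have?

In an octahedral complex each vertex has one trans partner and four cis neighbours.
Each acac is bidentate and must span two cis positions.
There are 3 geometric isomers: py cis, ONO trans; py trans, ONO cis; py cis, ONO cis (chiral).
One of these lacks any improper symmetry element and so occurs as an enantiomeric pair, giving 3 + 1 = 4 stereoisomers in total.

4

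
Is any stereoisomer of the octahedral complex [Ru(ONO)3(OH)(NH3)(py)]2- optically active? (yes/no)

yes

An octahedron has six vertices in three trans pairs; every non-trans pair is cis.
Working through the distinct placements yields 4 geometric isomers: ONO mer (3 arrangements); ONO fac (chiral).
One of these lacks any improper symmetry element and so occurs as an enantiomeric pair, giving 4 + 1 = 5 stereoisomers in total.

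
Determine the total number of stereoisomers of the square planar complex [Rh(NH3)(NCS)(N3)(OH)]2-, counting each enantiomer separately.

In a square planar complex each vertex has one trans partner and two cis neighbours.
Systematic placement gives 3 geometric isomers: (N3/NH3 trans, NCS/OH trans); (N3/OH trans, NCS/NH3 trans); (N3/NCS trans, NH3/OH trans).
Each arrangement has an internal mirror plane or centre of symmetry, so none is chiral.

3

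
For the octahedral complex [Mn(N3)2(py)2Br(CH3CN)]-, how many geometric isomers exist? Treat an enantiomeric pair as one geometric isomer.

An octahedron has six vertices in three trans pairs; every non-trans pair is cis.
There are 6 geometric isomers: N3 trans, py trans; N3 cis, py cis (3 arrangements, 2 chiral); N3 cis, py trans; N3 trans, py cis.

6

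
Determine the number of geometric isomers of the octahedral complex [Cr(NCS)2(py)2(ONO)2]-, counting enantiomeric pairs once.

Systematic placement gives 5 geometric isomers: NCS trans, py trans, ONO trans; NCS trans, py cis, ONO cis; NCS cis, py trans, ONO cis; NCS cis, py cis, ONO cis (chiral); NCS cis, py cis, ONO trans.

5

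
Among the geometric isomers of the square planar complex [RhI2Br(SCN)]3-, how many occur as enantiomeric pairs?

Systematic placement gives 2 geometric isomers: I cis; I trans.
Each arrangement has an internal mirror plane or centre of symmetry, so none is chiral.

0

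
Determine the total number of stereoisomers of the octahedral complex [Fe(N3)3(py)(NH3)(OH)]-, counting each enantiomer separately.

5

Systematic placement gives 4 geometric isomers: N3 mer (3 arrangements); N3 fac (chiral).
One of these lacks any improper symmetry element and so occurs as an enantiomeric pair, giving 4 + 1 = 5 stereoisomers in total.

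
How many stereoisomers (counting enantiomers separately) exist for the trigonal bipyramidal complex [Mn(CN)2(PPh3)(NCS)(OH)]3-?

Placing the ligands in turn and identifying arrangements related by rotation or reflection leaves 7 distinct geometric isomers.
Of these, 3 lack any improper symmetry element and so occur as enantiomeric pairs, giving 7 + 3 = 10 stereoisomers in total.

10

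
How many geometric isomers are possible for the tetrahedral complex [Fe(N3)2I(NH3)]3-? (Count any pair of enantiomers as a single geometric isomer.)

1

In a tetrahedral complex all four positions are equivalent and every pair of ligands is adjacent — there is no cis/trans distinction.
Only one geometric arrangement is possible.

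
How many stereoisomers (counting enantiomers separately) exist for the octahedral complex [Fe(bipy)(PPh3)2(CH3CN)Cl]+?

In an octahedral complex each vertex has one trans partner and four cis neighbours.
Each bipy is bidentate and must span two cis positions.
Working through the distinct placements yields 4 geometric isomers: PPh3 cis (3 arrangements, 2 chiral); PPh3 trans.
Of these, 2 lack any improper symmetry element and so occur as enantiomeric pairs, giving 4 + 2 = 6 stereoisomers in total.

6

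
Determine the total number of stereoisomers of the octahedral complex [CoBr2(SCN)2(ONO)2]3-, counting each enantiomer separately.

6

In an octahedral complex each vertex has one trans partner and four cis neighbours.
Systematic placement gives 5 geometric isomers: Br trans, SCN trans, ONO trans; Br trans, SCN cis, ONO cis; Br cis, SCN trans, ONO cis; Br cis, SCN cis, ONO cis (chiral); Br cis, SCN cis, ONO trans.
One of these lacks any improper symmetry element and so occurs as an enantiomeric pair, giving 5 + 1 = 6 stereoisomers in total.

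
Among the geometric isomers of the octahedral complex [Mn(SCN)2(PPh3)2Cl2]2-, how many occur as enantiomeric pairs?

1

An octahedron has six vertices in three trans pairs; every non-trans pair is cis.
Working through the distinct placements yields 5 geometric isomers: SCN trans, PPh3 trans, Cl trans; SCN cis, PPh3 cis, Cl trans; SCN trans, PPh3 cis, Cl cis; SCN cis, PPh3 cis, Cl cis (chiral); SCN cis, PPh3 trans, Cl cis.
One of these lacks any improper symmetry element and so occurs as an enantiomeric pair, giving 5 + 1 = 6 stereoisomers in total.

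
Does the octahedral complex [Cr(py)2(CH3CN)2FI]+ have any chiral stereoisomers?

yes

Systematic placement gives 6 geometric isomers: py trans, CH3CN trans; py cis, CH3CN trans; py trans, CH3CN cis; py cis, CH3CN cis (3 arrangements, 2 chiral).
Of these, 2 lack any improper symmetry element and so occur as enantiomeric pairs, giving 6 + 2 = 8 stereoisomers in total.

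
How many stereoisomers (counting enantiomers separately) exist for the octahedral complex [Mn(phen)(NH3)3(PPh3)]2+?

2

Each phen is bidentate and must span two cis positions.
There are 2 geometric isomers: NH3 mer; NH3 fac.
Each arrangement has an internal mirror plane or centre of symmetry, so none is chiral.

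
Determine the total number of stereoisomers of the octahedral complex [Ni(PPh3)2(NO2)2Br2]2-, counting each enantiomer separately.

The six octahedral sites form three mutually perpendicular trans pairs.
The distinct arrangements are (5 in all): PPh3 trans, NO2 trans, Br trans; PPh3 cis, NO2 cis, Br trans; PPh3 trans, NO2 cis, Br cis; PPh3 cis, NO2 cis, Br cis (chiral); PPh3 cis, NO2 trans, Br cis.
One of these lacks any improper symmetry element and so occurs as an enantiomeric pair, giving 5 + 1 = 6 stereoisomers in total.

6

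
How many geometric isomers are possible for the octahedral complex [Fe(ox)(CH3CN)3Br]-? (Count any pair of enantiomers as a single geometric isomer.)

An octahedron has six vertices in three trans pairs; every non-trans pair is cis.
Each ox is bidentate and must span two cis positions.
Systematic placement gives 2 geometric isomers: CH3CN fac; CH3CN mer.

2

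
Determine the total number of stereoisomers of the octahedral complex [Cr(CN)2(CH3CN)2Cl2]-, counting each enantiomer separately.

6

In an octahedral complex each vertex has one trans partner and four cis neighbours.
The distinct arrangements are (5 in all): CN trans, CH3CN trans, Cl trans; CN cis, CH3CN trans, Cl cis; CN cis, CH3CN cis, Cl trans; CN cis, CH3CN cis, Cl cis (chiral); CN trans, CH3CN cis, Cl cis.
One of these lacks any improper symmetry element and so occurs as an enantiomeric pair, giving 5 + 1 = 6 stereoisomers in total.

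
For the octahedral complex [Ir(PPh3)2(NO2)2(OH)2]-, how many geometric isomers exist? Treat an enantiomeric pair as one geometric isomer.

5

In an octahedral complex each vertex has one trans partner and four cis neighbours.
Systematic placement gives 5 geometric isomers: PPh3 trans, NO2 trans, OH trans; PPh3 cis, NO2 trans, OH cis; PPh3 trans, NO2 cis, OH cis; PPh3 cis, NO2 cis, OH cis (chiral); PPh3 cis, NO2 cis, OH trans.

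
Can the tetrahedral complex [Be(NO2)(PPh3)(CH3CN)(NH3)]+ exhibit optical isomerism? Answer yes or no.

yes

In a tetrahedral complex all four positions are equivalent and every pair of ligands is adjacent — there is no cis/trans distinction.
Only one geometric arrangement is possible; it has no improper symmetry element, so it exists as a pair of enantiomers (2 stereoisomers).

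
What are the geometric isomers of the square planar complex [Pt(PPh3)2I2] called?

A square has two trans pairs of vertices; adjacent vertices are cis.
There are 2 geometric isomers: PPh3 cis; PPh3 trans.

cis and trans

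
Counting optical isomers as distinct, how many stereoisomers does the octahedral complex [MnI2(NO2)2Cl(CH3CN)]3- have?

8

The six octahedral sites form three mutually perpendicular trans pairs.
The distinct arrangements are (6 in all): I trans, NO2 trans; I cis, NO2 cis (3 arrangements, 2 chiral); I cis, NO2 trans; I trans, NO2 cis.
Of these, 2 lack any improper symmetry element and so occur as enantiomeric pairs, giving 6 + 2 = 8 stereoisomers in total.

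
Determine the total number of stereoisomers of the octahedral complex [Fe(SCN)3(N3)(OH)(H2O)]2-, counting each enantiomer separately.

Systematic placement gives 4 geometric isomers: SCN mer (3 arrangements); SCN fac (chiral).
One of these lacks any improper symmetry element and so occurs as an enantiomeric pair, giving 4 + 1 = 5 stereoisomers in total.

5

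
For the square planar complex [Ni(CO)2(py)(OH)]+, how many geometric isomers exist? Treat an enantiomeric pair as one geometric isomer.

In a square planar complex each vertex has one trans partner and two cis neighbours.
Systematic placement gives 2 geometric isomers: CO cis; CO trans.

2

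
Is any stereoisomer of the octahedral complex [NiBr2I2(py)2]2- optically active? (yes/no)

In an octahedral complex each vertex has one trans partner and four cis neighbours.
Working through the distinct placements yields 5 geometric isomers: Br trans, I trans, py trans; Br trans, I cis, py cis; Br cis, I cis, py trans; Br cis, I cis, py cis (chiral); Br cis, I trans, py cis.
One of these lacks any improper symmetry element and so occurs as an enantiomeric pair, giving 5 + 1 = 6 stereoisomers in total.

yes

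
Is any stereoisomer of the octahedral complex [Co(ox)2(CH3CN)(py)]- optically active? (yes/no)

yes

In an octahedral complex each vertex has one trans partner and four cis neighbours.
Each ox is bidentate and must span two cis positions.
Working through the distinct placements yields 2 geometric isomers: CH3CN and py mutually cis (chiral); CH3CN and py mutually trans.
One of these lacks any improper symmetry element and so occurs as an enantiomeric pair, giving 2 + 1 = 3 stereoisomers in total.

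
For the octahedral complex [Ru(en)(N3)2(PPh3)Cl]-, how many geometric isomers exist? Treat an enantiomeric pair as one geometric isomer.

4

Each en is bidentate and must span two cis positions.
Systematic placement gives 4 geometric isomers: N3 cis (3 arrangements, 2 chiral); N3 trans.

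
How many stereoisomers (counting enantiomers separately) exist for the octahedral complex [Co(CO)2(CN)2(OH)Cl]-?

An octahedron has six vertices in three trans pairs; every non-trans pair is cis.
There are 6 geometric isomers: CO trans, CN trans; CO cis, CN trans; CO cis, CN cis (3 arrangements, 2 chiral); CO trans, CN cis.
Of these, 2 lack any improper symmetry element and so occur as enantiomeric pairs, giving 6 + 2 = 8 stereoisomers in total.

8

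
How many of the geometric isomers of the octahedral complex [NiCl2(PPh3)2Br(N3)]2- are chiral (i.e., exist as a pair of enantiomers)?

An octahedron has six vertices in three trans pairs; every non-trans pair is cis.
Systematic placement gives 6 geometric isomers: Cl cis, PPh3 trans; Cl cis, PPh3 cis (3 arrangements, 2 chiral); Cl trans, PPh3 trans; Cl trans, PPh3 cis.
Of these, 2 lack any improper symmetry element and so occur as enantiomeric pairs, giving 6 + 2 = 8 stereoisomers in total.

2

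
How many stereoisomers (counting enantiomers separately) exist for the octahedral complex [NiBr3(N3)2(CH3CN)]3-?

In an octahedral complex each vertex has one trans partner and four cis neighbours.
Systematic placement gives 3 geometric isomers: Br mer, N3 trans; Br mer, N3 cis; Br fac, N3 cis.
Each arrangement has an internal mirror plane or centre of symmetry, so none is chiral.

3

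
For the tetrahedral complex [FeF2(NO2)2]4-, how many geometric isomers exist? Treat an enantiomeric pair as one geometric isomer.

Only one geometric arrangement is possible.

1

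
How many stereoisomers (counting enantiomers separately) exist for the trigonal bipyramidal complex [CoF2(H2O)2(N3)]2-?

6

A trigonal bipyramid has two axial and three equatorial sites, which are chemically inequivalent.
Exhaustive case analysis gives 5 geometric isomers.
One of these lacks any improper symmetry element and so occurs as an enantiomeric pair, giving 5 + 1 = 6 stereoisomers in total.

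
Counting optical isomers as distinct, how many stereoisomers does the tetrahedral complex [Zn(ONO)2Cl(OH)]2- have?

In a tetrahedral complex all four positions are equivalent and every pair of ligands is adjacent — there is no cis/trans distinction.
Only one geometric arrangement is possible.

1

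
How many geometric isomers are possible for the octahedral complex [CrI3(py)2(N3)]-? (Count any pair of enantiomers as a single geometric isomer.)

The six octahedral sites form three mutually perpendicular trans pairs.
There are 3 geometric isomers: I mer, py trans; I mer, py cis; I fac, py cis.

3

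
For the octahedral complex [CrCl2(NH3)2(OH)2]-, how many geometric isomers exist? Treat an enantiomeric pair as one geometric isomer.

5

In an octahedral complex each vertex has one trans partner and four cis neighbours.
Working through the distinct placements yields 5 geometric isomers: Cl trans, NH3 trans, OH trans; Cl trans, NH3 cis, OH cis; Cl cis, NH3 cis, OH trans; Cl cis, NH3 cis, OH cis (chiral); Cl cis, NH3 trans, OH cis.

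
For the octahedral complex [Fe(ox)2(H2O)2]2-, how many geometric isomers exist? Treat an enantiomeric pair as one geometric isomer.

2

An octahedron has six vertices in three trans pairs; every non-trans pair is cis.
Each ox is bidentate and must span two cis positions.
Working through the distinct placements yields 2 geometric isomers: H2O trans; H2O cis (chiral).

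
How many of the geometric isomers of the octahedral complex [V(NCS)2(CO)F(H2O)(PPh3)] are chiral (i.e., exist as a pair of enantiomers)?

6

The six octahedral sites form three mutually perpendicular trans pairs.
Systematic enumeration (placing each ligand type in turn and discarding arrangements equivalent by rotation or reflection) gives 9 geometric isomers.
Of these, 6 lack any improper symmetry element and so occur as enantiomeric pairs, giving 9 + 6 = 15 stereoisomers in total.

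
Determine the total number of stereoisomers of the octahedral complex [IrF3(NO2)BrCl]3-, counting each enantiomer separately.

5

The six octahedral sites form three mutually perpendicular trans pairs.
There are 4 geometric isomers: F mer (3 arrangements); F fac (chiral).
One of these lacks any improper symmetry element and so occurs as an enantiomeric pair, giving 4 + 1 = 5 stereoisomers in total.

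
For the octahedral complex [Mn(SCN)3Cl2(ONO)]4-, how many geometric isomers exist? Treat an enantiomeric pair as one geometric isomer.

3

In an octahedral complex each vertex has one trans partner and four cis neighbours.
Working through the distinct placements yields 3 geometric isomers: SCN mer, Cl trans; SCN mer, Cl cis; SCN fac, Cl cis.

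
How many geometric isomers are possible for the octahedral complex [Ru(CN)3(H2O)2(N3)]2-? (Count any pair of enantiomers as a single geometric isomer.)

3

An octahedron has six vertices in three trans pairs; every non-trans pair is cis.
Systematic placement gives 3 geometric isomers: CN mer, H2O cis; CN mer, H2O trans; CN fac, H2O cis.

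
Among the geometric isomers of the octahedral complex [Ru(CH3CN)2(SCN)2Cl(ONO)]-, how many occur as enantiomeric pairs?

2

In an octahedral complex each vertex has one trans partner and four cis neighbours.
Working through the distinct placements yields 6 geometric isomers: CH3CN trans, SCN trans; CH3CN trans, SCN cis; CH3CN cis, SCN trans; CH3CN cis, SCN cis (3 arrangements, 2 chiral).
Of these, 2 lack any improper symmetry element and so occur as enantiomeric pairs, giving 6 + 2 = 8 stereoisomers in total.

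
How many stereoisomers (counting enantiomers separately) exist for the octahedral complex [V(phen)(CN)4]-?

1

In an octahedral complex each vertex has one trans partner and four cis neighbours.
Each phen is bidentate and must span two cis positions.
Only one geometric arrangement is possible.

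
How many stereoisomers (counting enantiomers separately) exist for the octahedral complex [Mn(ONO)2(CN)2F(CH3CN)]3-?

There are 6 geometric isomers: ONO trans, CN cis; ONO cis, CN cis (3 arrangements, 2 chiral); ONO trans, CN trans; ONO cis, CN trans.
Of these, 2 lack any improper symmetry element and so occur as enantiomeric pairs, giving 6 + 2 = 8 stereoisomers in total.

8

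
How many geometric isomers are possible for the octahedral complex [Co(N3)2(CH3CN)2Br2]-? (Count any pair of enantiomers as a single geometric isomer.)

An octahedron has six vertices in three trans pairs; every non-trans pair is cis.
Working through the distinct placements yields 5 geometric isomers: N3 trans, CH3CN trans, Br trans; N3 cis, CH3CN cis, Br trans; N3 trans, CH3CN cis, Br cis; N3 cis, CH3CN cis, Br cis (chiral); N3 cis, CH3CN trans, Br cis.

5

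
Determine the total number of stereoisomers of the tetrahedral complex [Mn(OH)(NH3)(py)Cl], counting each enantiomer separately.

Only one geometric arrangement is possible; it has no improper symmetry element, so it exists as a pair of enantiomers (2 stereoisomers).

2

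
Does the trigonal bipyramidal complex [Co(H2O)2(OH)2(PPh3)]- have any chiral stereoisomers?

yes

In a trigonal bipyramid the two axial positions differ from the three equatorial ones.
Exhaustive case analysis gives 5 geometric isomers.
One of these lacks any improper symmetry element and so occurs as an enantiomeric pair, giving 5 + 1 = 6 stereoisomers in total.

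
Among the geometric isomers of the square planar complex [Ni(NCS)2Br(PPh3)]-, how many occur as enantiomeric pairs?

0

A square has two trans pairs of vertices; adjacent vertices are cis.
The distinct arrangements are (2 in all): NCS cis; NCS trans.
Each arrangement has an internal mirror plane or centre of symmetry, so none is chiral.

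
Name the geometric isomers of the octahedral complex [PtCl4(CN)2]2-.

cis and trans

Systematic placement gives 2 geometric isomers: CN trans; CN cis.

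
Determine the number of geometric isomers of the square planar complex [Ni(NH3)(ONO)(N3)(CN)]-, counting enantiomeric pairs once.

3

The distinct arrangements are (3 in all): (CN/NH3 trans, N3/ONO trans); (CN/ONO trans, N3/NH3 trans); (CN/N3 trans, NH3/ONO trans).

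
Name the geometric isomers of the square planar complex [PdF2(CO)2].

cis and trans

A square has two trans pairs of vertices; adjacent vertices are cis.
Working through the distinct placements yields 2 geometric isomers: F cis; F trans.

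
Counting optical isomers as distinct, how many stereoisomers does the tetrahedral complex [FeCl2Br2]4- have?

In a tetrahedral complex all four positions are equivalent and every pair of ligands is adjacent — there is no cis/trans distinction.
Only one geometric arrangement is possible.

1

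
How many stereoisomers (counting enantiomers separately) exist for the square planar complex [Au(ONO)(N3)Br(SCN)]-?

3

A square has two trans pairs of vertices; adjacent vertices are cis.
There are 3 geometric isomers: (Br/ONO trans, N3/SCN trans); (Br/SCN trans, N3/ONO trans); (Br/N3 trans, ONO/SCN trans).
Each arrangement has an internal mirror plane or centre of symmetry, so none is chiral.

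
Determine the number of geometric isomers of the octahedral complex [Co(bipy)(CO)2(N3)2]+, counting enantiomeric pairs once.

3

The six octahedral sites form three mutually perpendicular trans pairs.
Each bipy is bidentate and must span two cis positions.
There are 3 geometric isomers: CO trans, N3 cis; CO cis, N3 cis (chiral); CO cis, N3 trans.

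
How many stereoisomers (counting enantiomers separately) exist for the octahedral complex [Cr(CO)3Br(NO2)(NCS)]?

5

An octahedron has six vertices in three trans pairs; every non-trans pair is cis.
Systematic placement gives 4 geometric isomers: CO mer (3 arrangements); CO fac (chiral).
One of these lacks any improper symmetry element and so occurs as an enantiomeric pair, giving 4 + 1 = 5 stereoisomers in total.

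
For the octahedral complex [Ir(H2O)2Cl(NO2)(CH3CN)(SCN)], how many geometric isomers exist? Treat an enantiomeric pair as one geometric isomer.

Systematic enumeration (placing each ligand type in turn and discarding arrangements equivalent by rotation or reflection) gives 9 geometric isomers.

9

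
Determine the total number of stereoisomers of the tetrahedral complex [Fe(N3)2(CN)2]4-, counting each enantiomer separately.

1

In a tetrahedral complex all four positions are equivalent and every pair of ligands is adjacent — there is no cis/trans distinction.
Only one geometric arrangement is possible.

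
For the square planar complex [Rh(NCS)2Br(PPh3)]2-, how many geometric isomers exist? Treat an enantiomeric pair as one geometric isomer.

2

The distinct arrangements are (2 in all): NCS cis; NCS trans.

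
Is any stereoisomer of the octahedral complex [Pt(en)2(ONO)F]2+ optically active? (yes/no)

In an octahedral complex each vertex has one trans partner and four cis neighbours.
Each en is bidentate and must span two cis positions.
Working through the distinct placements yields 2 geometric isomers: ONO and F mutually trans; ONO and F mutually cis (chiral).
One of these lacks any improper symmetry element and so occurs as an enantiomeric pair, giving 2 + 1 = 3 stereoisomers in total.

yes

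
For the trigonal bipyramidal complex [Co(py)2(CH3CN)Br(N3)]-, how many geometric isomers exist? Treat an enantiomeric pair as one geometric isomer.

7

In a trigonal bipyramid the two axial positions differ from the three equatorial ones.
Placing the ligands in turn and identifying arrangements related by rotation or reflection leaves 7 distinct geometric isomers.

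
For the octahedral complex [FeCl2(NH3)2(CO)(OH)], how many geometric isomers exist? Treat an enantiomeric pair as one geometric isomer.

The six octahedral sites form three mutually perpendicular trans pairs.
Systematic placement gives 6 geometric isomers: Cl cis, NH3 cis (3 arrangements, 2 chiral); Cl cis, NH3 trans; Cl trans, NH3 cis; Cl trans, NH3 trans.

6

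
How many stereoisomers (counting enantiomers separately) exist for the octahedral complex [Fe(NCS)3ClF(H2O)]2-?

5

In an octahedral complex each vertex has one trans partner and four cis neighbours.
Systematic placement gives 4 geometric isomers: NCS mer (3 arrangements); NCS fac (chiral).
One of these lacks any improper symmetry element and so occurs as an enantiomeric pair, giving 4 + 1 = 5 stereoisomers in total.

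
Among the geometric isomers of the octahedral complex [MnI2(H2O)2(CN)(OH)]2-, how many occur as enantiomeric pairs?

2

In an octahedral complex each vertex has one trans partner and four cis neighbours.
The distinct arrangements are (6 in all): I cis, H2O cis (3 arrangements, 2 chiral); I trans, H2O cis; I cis, H2O trans; I trans, H2O trans.
Of these, 2 lack any improper symmetry element and so occur as enantiomeric pairs, giving 6 + 2 = 8 stereoisomers in total.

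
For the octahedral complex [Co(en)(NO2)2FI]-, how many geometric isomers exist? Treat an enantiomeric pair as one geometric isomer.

4

Each en is bidentate and must span two cis positions.
Systematic placement gives 4 geometric isomers: NO2 cis (3 arrangements, 2 chiral); NO2 trans.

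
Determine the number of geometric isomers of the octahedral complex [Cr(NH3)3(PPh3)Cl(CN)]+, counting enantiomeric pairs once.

4

An octahedron has six vertices in three trans pairs; every non-trans pair is cis.
Systematic placement gives 4 geometric isomers: NH3 mer (3 arrangements); NH3 fac (chiral).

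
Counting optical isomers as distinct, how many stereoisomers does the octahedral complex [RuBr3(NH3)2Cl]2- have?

3

Systematic placement gives 3 geometric isomers: Br mer, NH3 trans; Br mer, NH3 cis; Br fac, NH3 cis.
Each arrangement has an internal mirror plane or centre of symmetry, so none is chiral.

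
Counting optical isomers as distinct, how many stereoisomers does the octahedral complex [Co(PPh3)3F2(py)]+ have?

3

In an octahedral complex each vertex has one trans partner and four cis neighbours.
Working through the distinct placements yields 3 geometric isomers: PPh3 mer, F trans; PPh3 fac, F cis; PPh3 mer, F cis.
Each arrangement has an internal mirror plane or centre of symmetry, so none is chiral.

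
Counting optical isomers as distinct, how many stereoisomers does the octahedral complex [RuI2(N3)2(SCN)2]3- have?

An octahedron has six vertices in three trans pairs; every non-trans pair is cis.
Working through the distinct placements yields 5 geometric isomers: I trans, N3 trans, SCN trans; I trans, N3 cis, SCN cis; I cis, N3 cis, SCN trans; I cis, N3 cis, SCN cis (chiral); I cis, N3 trans, SCN cis.
One of these lacks any improper symmetry element and so occurs as an enantiomeric pair, giving 5 + 1 = 6 stereoisomers in total.

6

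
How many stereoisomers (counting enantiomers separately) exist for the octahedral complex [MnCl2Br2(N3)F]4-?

The six octahedral sites form three mutually perpendicular trans pairs.
Working through the distinct placements yields 6 geometric isomers: Cl trans, Br trans; Cl cis, Br trans; Cl cis, Br cis (3 arrangements, 2 chiral); Cl trans, Br cis.
Of these, 2 lack any improper symmetry element and so occur as enantiomeric pairs, giving 6 + 2 = 8 stereoisomers in total.

8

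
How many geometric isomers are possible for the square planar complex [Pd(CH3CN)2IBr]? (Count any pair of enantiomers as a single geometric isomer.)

A square has two trans pairs of vertices; adjacent vertices are cis.
Working through the distinct placements yields 2 geometric isomers: CH3CN cis; CH3CN trans.

2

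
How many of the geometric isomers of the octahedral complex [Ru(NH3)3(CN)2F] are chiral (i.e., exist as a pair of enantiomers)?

0

An octahedron has six vertices in three trans pairs; every non-trans pair is cis.
Systematic placement gives 3 geometric isomers: NH3 mer, CN trans; NH3 mer, CN cis; NH3 fac, CN cis.
Each arrangement has an internal mirror plane or centre of symmetry, so none is chiral.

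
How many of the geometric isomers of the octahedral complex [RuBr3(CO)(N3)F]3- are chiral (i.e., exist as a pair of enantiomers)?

An octahedron has six vertices in three trans pairs; every non-trans pair is cis.
There are 4 geometric isomers: Br mer (3 arrangements); Br fac (chiral).
One of these lacks any improper symmetry element and so occurs as an enantiomeric pair, giving 4 + 1 = 5 stereoisomers in total.

1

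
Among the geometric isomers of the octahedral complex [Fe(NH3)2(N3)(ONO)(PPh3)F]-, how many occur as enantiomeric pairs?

6

In an octahedral complex each vertex has one trans partner and four cis neighbours.
Placing the ligands in turn and identifying arrangements related by rotation or reflection leaves 9 distinct geometric isomers.
Of these, 6 lack any improper symmetry element and so occur as enantiomeric pairs, giving 9 + 6 = 15 stereoisomers in total.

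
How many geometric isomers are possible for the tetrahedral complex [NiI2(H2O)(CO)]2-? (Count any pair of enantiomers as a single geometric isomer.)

All four vertices of a tetrahedron are equivalent and mutually adjacent, so cis/trans isomerism cannot arise.
Only one geometric arrangement is possible.

1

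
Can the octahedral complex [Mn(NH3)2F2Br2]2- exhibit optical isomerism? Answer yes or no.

An octahedron has six vertices in three trans pairs; every non-trans pair is cis.
The distinct arrangements are (5 in all): NH3 trans, F trans, Br trans; NH3 cis, F cis, Br trans; NH3 trans, F cis, Br cis; NH3 cis, F cis, Br cis (chiral); NH3 cis, F trans, Br cis.
One of these lacks any improper symmetry element and so occurs as an enantiomeric pair, giving 5 + 1 = 6 stereoisomers in total.

yes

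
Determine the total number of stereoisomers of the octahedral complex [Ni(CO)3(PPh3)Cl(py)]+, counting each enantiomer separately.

5

In an octahedral complex each vertex has one trans partner and four cis neighbours.
Working through the distinct placements yields 4 geometric isomers: CO mer (3 arrangements); CO fac (chiral).
One of these lacks any improper symmetry element and so occurs as an enantiomeric pair, giving 4 + 1 = 5 stereoisomers in total.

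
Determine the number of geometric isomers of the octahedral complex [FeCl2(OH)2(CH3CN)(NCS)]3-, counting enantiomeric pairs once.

An octahedron has six vertices in three trans pairs; every non-trans pair is cis.
Systematic placement gives 6 geometric isomers: Cl cis, OH trans; Cl cis, OH cis (3 arrangements, 2 chiral); Cl trans, OH trans; Cl trans, OH cis.

6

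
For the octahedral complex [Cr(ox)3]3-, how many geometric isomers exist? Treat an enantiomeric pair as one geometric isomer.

Each ox is bidentate and must span two cis positions.
Only one geometric arrangement is possible; it has no improper symmetry element, so it exists as a pair of enantiomers (2 stereoisomers).

1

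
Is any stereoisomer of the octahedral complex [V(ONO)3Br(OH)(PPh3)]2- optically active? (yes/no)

yes

An octahedron has six vertices in three trans pairs; every non-trans pair is cis.
There are 4 geometric isomers: ONO mer (3 arrangements); ONO fac (chiral).
One of these lacks any improper symmetry element and so occurs as an enantiomeric pair, giving 4 + 1 = 5 stereoisomers in total.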